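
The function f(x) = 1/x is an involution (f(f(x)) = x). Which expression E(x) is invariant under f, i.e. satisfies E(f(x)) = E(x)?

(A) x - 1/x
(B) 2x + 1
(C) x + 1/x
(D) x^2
C

Replace x by f(x) = 1/x in each option and simplify. As a quick numerical cross-check, also compare E(4) with E(f(4)) = E(1/4).

(A) x - 1/x  ->  (1/x) - 1/(1/x) = -x + 1/x; check: E(4) = 15/4 but E(1/4) = -15/4.   [not invariant]
(B) 2x + 1  ->  2(1/x) + 1 = (x + 2)/x; check: E(4) = 9 but E(1/4) = 3/2.   [not invariant]
(C) x + 1/x  ->  (1/x) + 1/(1/x), which simplifies back to x + 1/x; check: E(4) = 17/4, E(1/4) = 17/4.   [invariant]
(D) x^2  ->  (1/x)^2 = x^(-2); check: E(4) = 16 but E(1/4) = 1/16.   [not invariant]

Only (C) is unchanged. E is symmetric under swapping x with f(x) = 1/x, which is exactly what an involution does.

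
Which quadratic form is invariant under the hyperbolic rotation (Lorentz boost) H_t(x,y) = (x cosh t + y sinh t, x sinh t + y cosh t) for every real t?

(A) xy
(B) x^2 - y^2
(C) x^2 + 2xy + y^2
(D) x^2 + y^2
B

Write x' = x cosh t + y sinh t, y' = x sinh t + y cosh t and substitute into each option:
(A) xy: (x cosh t + y sinh t)(x sinh t + y cosh t) = xy(cosh^2 t + sinh^2 t) + (x^2 + y^2) sinh t cosh t = xy cosh 2t + (x^2 + y^2)(sinh 2t)/2   [not invariant for t != 0]
(B) x^2 - y^2: (x cosh t + y sinh t)^2 - (x sinh t + y cosh t)^2 = x^2(cosh^2 t - sinh^2 t) + 2xy(cosh t sinh t - sinh t cosh t) + y^2(sinh^2 t - cosh^2 t) = x^2 - y^2   [invariant, using cosh^2 t - sinh^2 t = 1]
(C) x^2 + 2xy + y^2: (x' + y')^2 with x' + y' = (x + y)(cosh t + sinh t) = (x + y)e^t, so it becomes (x + y)^2 e^(2t)   [not invariant for t != 0]
(D) x^2 + y^2: (x cosh t + y sinh t)^2 + (x sinh t + y cosh t)^2 = (x^2 + y^2)(cosh^2 t + sinh^2 t) + 4xy sinh t cosh t = (x^2 + y^2) cosh 2t + 2xy sinh 2t   [not invariant for t != 0]

Only (B) x^2 - y^2 is unchanged; it is the Minkowski form preserved by Lorentz boosts, just as x^2 + y^2 is preserved by ordinary rotations.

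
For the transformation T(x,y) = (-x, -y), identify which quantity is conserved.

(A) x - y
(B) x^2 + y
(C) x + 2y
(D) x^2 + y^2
D

An expression E(x,y) is invariant under T if E(T(x,y)) = E(x,y). Here T(x,y) = (-x, -y).
Substitute the transformed coordinates into each option and compare with the original:
(A) x - y  ->  (-x) - (-y) = -x + y   [differs from x - y: not invariant]
(B) x^2 + y  ->  (-x)^2 + (-y) = x^2 - y   [differs from x^2 + y: not invariant]
(C) x + 2y  ->  (-x) + 2(-y) = -x - 2y   [differs from x + 2y: not invariant]
(D) x^2 + y^2  ->  (-x)^2 + (-y)^2 = x^2 + y^2   [equals x^2 + y^2: invariant]

Only option (D), x^2 + y^2, is unchanged by the transformation.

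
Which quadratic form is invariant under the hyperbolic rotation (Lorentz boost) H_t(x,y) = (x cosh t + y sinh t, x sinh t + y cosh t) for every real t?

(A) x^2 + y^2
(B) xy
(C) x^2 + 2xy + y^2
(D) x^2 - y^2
D

Write x' = x cosh t + y sinh t, y' = x sinh t + y cosh t and substitute into each option:
(A) x^2 + y^2: (x cosh t + y sinh t)^2 + (x sinh t + y cosh t)^2 = (x^2 + y^2)(cosh^2 t + sinh^2 t) + 4xy sinh t cosh t = (x^2 + y^2) cosh 2t + 2xy sinh 2t   [not invariant for t != 0]
(B) xy: (x cosh t + y sinh t)(x sinh t + y cosh t) = xy(cosh^2 t + sinh^2 t) + (x^2 + y^2) sinh t cosh t = xy cosh 2t + (x^2 + y^2)(sinh 2t)/2   [not invariant for t != 0]
(C) x^2 + 2xy + y^2: (x' + y')^2 with x' + y' = (x + y)(cosh t + sinh t) = (x + y)e^t, so it becomes (x + y)^2 e^(2t)   [not invariant for t != 0]
(D) x^2 - y^2: (x cosh t + y sinh t)^2 - (x sinh t + y cosh t)^2 = x^2(cosh^2 t - sinh^2 t) + 2xy(cosh t sinh t - sinh t cosh t) + y^2(sinh^2 t - cosh^2 t) = x^2 - y^2   [invariant, using cosh^2 t - sinh^2 t = 1]

Only (D) x^2 - y^2 is unchanged; it is the Minkowski form preserved by Lorentz boosts, just as x^2 + y^2 is preserved by ordinary rotations.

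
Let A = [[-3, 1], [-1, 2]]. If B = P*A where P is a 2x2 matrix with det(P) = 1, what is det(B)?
-5

By the multiplicative property of determinants, det(B) = det(P*A) = det(P) * det(A) = det(A),
so the determinant is invariant under multiplication by any determinant-1 matrix; we just need det(A).

det(A) = (-3)(2) - (1)(-1) = -6 - (-1) = -5

Therefore det(B) = 1 * (-5) = -5.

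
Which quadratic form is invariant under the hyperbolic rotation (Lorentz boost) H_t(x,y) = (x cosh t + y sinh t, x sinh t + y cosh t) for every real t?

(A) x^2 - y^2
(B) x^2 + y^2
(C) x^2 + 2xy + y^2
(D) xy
A

Write x' = x cosh t + y sinh t, y' = x sinh t + y cosh t and substitute into each option:
(A) x^2 - y^2: (x cosh t + y sinh t)^2 - (x sinh t + y cosh t)^2 = x^2(cosh^2 t - sinh^2 t) + 2xy(cosh t sinh t - sinh t cosh t) + y^2(sinh^2 t - cosh^2 t) = x^2 - y^2   [invariant, using cosh^2 t - sinh^2 t = 1]
(B) x^2 + y^2: (x cosh t + y sinh t)^2 + (x sinh t + y cosh t)^2 = (x^2 + y^2)(cosh^2 t + sinh^2 t) + 4xy sinh t cosh t = (x^2 + y^2) cosh 2t + 2xy sinh 2t   [not invariant for t != 0]
(C) x^2 + 2xy + y^2: (x' + y')^2 with x' + y' = (x + y)(cosh t + sinh t) = (x + y)e^t, so it becomes (x + y)^2 e^(2t)   [not invariant for t != 0]
(D) xy: (x cosh t + y sinh t)(x sinh t + y cosh t) = xy(cosh^2 t + sinh^2 t) + (x^2 + y^2) sinh t cosh t = xy cosh 2t + (x^2 + y^2)(sinh 2t)/2   [not invariant for t != 0]

Only (A) x^2 - y^2 is unchanged; it is the Minkowski form preserved by Lorentz boosts, just as x^2 + y^2 is preserved by ordinary rotations.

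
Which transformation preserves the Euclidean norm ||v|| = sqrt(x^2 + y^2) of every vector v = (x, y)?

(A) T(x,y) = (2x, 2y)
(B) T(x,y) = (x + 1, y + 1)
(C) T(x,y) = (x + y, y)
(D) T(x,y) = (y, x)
D

A transformation preserves a norm if ||T(v)|| = ||v|| for every v; a single vector where the norm changes rules an option out.

(A) T(x,y) = (2x, 2y): v = (1, 0) has norm sqrt((1)^2 + (0)^2) = 1, but T(v) = (2, 0) has norm 2 -- not preserved.
(B) T(x,y) = (x + 1, y + 1): v = (1, 0) has norm sqrt((1)^2 + (0)^2) = 1, but T(v) = (2, 1) has norm sqrt(5) -- not preserved.
(C) T(x,y) = (x + y, y): v = (0, 1) has norm sqrt((0)^2 + (1)^2) = 1, but T(v) = (1, 1) has norm sqrt(2) -- not preserved.
(D) T(x,y) = (y, x): preserves the norm -- it is an orthogonal map (a rotation/reflection), and (y)^2 + (x)^2 simplifies to x^2 + y^2.

Therefore the answer is (D).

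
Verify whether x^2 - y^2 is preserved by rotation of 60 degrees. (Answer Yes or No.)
No

Applying rotation by 60 degrees: x' = x*cos(60 degrees) - y*sin(60 degrees) = x/2 - sqrt(3)y/2, y' = x*sin(60 degrees) + y*cos(60 degrees) = sqrt(3)x/2 + y/2

Substituting into x^2 - y^2:
(x/2 - sqrt(3)y/2)^2 - (sqrt(3)x/2 + y/2)^2
= -x^2/2 - sqrt(3)xy + y^2/2

This differs from the original expression x^2 - y^2, so it is NOT invariant.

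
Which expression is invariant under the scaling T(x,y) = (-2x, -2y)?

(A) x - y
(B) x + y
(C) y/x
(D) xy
C

Under the uniform scaling T(x,y) = (-2x, -2y):
Substitute the transformed coordinates into each option and compare with the original:
(A) x - y  ->  (-2x) - (-2y) = -2x + 2y   [differs from x - y: not invariant]
(B) x + y  ->  (-2x) + (-2y) = -2x - 2y   [differs from x + y: not invariant]
(C) y/x  ->  (-2y)/(-2x) = y/x   [equals y/x: invariant]
(D) xy  ->  (-2x)(-2y) = 4xy   [differs from xy: not invariant]

Only option (C), y/x, is unchanged by the transformation.
The common factor -2 cancels in a ratio of coordinates, while sums, products and sums of squares pick up factors of -2 or 4.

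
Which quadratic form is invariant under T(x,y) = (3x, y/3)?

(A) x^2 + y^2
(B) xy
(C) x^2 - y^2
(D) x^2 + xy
B

T multiplies x by 3 and divides y by 3.
Substitute the transformed coordinates into each option and compare with the original:
(A) x^2 + y^2  ->  (3x)^2 + (y/3)^2 = 9x^2 + y^2/9   [differs from x^2 + y^2: not invariant]
(B) xy  ->  (3x)(y/3) = xy   [equals xy: invariant]
(C) x^2 - y^2  ->  (3x)^2 - (y/3)^2 = 9x^2 - y^2/9   [differs from x^2 - y^2: not invariant]
(D) x^2 + xy  ->  (3x)^2 + (3x)(y/3) = 9x^2 + xy   [differs from x^2 + xy: not invariant]

Only option (B), xy, is unchanged by the transformation.
The factors 3 and 1/3 cancel only in the pure product xy.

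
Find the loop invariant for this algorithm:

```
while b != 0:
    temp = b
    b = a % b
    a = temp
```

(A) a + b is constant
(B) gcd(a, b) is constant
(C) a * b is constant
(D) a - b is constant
B

A loop invariant must hold before the first iteration and be re-established by every execution of the body.

(B) gcd(a, b) is constant: One iteration replaces (a, b) by (b, a mod b). Since a mod b = a - q*b for an integer q, any common divisor of a and b divides b and a mod b, and conversely; hence gcd(b, a mod b) = gcd(a, b). For instance (35, 6) -> (6, 5) keeps gcd = 1. At exit b = 0 and a = gcd of the original inputs.

The other options fail:
(A) a + b is constant: e.g. (a, b) = (35, 6) -> (6, 5): the sum goes from 41 to 11.
(C) a * b is constant: e.g. (a, b) = (35, 6) -> (6, 5): the product goes from 210 to 30.
(D) a - b is constant: e.g. (a, b) = (35, 6) -> (6, 5): the difference goes from 29 to 1.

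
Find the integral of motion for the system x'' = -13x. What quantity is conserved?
E = (x')^2 + 13x^2

Multiply the equation by x':
x' * x'' = -13x * x'
The left side is d/dt[(x')^2/2] and the right side is d/dt[-13x^2/2], so
d/dt[(x')^2/2 + 13x^2/2] = 0, i.e. (x')^2/2 + 13x^2/2 = constant.
Multiplying by 2, the integral of motion is E = (x')^2 + 13x^2.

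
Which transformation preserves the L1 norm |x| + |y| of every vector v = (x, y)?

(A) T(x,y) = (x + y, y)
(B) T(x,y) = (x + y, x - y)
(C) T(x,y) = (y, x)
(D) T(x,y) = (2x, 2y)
C

A transformation preserves a norm if ||T(v)|| = ||v|| for every v; a single vector where the norm changes rules an option out.

(A) T(x,y) = (x + y, y): v = (0, 1) has norm |0| + |1| = 1, but T(v) = (1, 1) has norm 2 -- not preserved.
(B) T(x,y) = (x + y, x - y): v = (1, 0) has norm |1| + |0| = 1, but T(v) = (1, 1) has norm 2 -- not preserved.
(C) T(x,y) = (y, x): preserves the norm -- it only permutes the coordinates and/or flips signs, which leaves |x| + |y| unchanged.
(D) T(x,y) = (2x, 2y): v = (1, 0) has norm |1| + |0| = 1, but T(v) = (2, 0) has norm 2 -- not preserved.

Therefore the answer is (C).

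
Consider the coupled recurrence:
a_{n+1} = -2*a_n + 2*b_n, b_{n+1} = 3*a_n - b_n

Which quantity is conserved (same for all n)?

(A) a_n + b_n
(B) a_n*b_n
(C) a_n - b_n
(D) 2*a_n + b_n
A

Replace a_n by a_{n+1} = -2*a_n + 2*b_n and b_n by b_{n+1} = 3*a_n - b_n in each option and simplify:
(A) a_n + b_n  ->  (-2*a_n + 2*b_n) + (3*a_n - b_n) = a_n + b_n   [conserved]
(B) a_n*b_n  ->  (-2*a_n + 2*b_n)*(3*a_n - b_n) = -6*a_n^2 + 8*a_n*b_n - 2*b_n^2   [not conserved]
(C) a_n - b_n  ->  (-2*a_n + 2*b_n) - (3*a_n - b_n) = -5*a_n + 3*b_n   [not conserved]
(D) 2*a_n + b_n  ->  2*(-2*a_n + 2*b_n) + (3*a_n - b_n) = -a_n + 3*b_n   [not conserved]

Only (A) a_n + b_n returns to itself after one step, so it is the conserved quantity.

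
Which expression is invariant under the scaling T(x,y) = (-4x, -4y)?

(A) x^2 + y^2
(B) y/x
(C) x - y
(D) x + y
B

Under the uniform scaling T(x,y) = (-4x, -4y):
Substitute the transformed coordinates into each option and compare with the original:
(A) x^2 + y^2  ->  (-4x)^2 + (-4y)^2 = 16x^2 + 16y^2   [differs from x^2 + y^2: not invariant]
(B) y/x  ->  (-4y)/(-4x) = y/x   [equals y/x: invariant]
(C) x - y  ->  (-4x) - (-4y) = -4x + 4y   [differs from x - y: not invariant]
(D) x + y  ->  (-4x) + (-4y) = -4x - 4y   [differs from x + y: not invariant]

Only option (B), y/x, is unchanged by the transformation.
The common factor -4 cancels in a ratio of coordinates, while sums, products and sums of squares pick up factors of -4 or 16.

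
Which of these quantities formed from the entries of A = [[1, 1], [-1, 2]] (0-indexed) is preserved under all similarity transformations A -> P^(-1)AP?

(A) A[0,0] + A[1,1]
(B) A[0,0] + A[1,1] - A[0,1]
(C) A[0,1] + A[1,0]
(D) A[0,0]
A

A[0,0] + A[1,1] is the trace of A. By the cyclic property of the trace, tr(P^(-1)AP) = tr(APP^(-1)) = tr(A), so it is the same for every matrix similar to A.

The other combinations are not similarity invariants. For example, take P = [[1, -1], [0, 1]] (det P = 1), so P^(-1) = [[1, 1], [0, 1]] and
B = P^(-1)AP = [[0, 3], [-1, 3]].
Evaluating each option on A and on B:
(A) A[0,0] + A[1,1]: 3 for A, 3 for B -> unchanged
(B) A[0,0] + A[1,1] - A[0,1]: 2 for A, 0 for B -> changes
(C) A[0,1] + A[1,0]: 0 for A, 2 for B -> changes
(D) A[0,0]: 1 for A, 0 for B -> changes

Only (A) A[0,0] + A[1,1] = 3 survives (and it does so for every P, not just this one), so it is the invariant.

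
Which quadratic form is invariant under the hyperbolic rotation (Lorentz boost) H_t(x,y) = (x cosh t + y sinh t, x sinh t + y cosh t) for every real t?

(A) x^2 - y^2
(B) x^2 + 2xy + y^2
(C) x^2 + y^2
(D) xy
A

Write x' = x cosh t + y sinh t, y' = x sinh t + y cosh t and substitute into each option:
(A) x^2 - y^2: (x cosh t + y sinh t)^2 - (x sinh t + y cosh t)^2 = x^2(cosh^2 t - sinh^2 t) + 2xy(cosh t sinh t - sinh t cosh t) + y^2(sinh^2 t - cosh^2 t) = x^2 - y^2   [invariant, using cosh^2 t - sinh^2 t = 1]
(B) x^2 + 2xy + y^2: (x' + y')^2 with x' + y' = (x + y)(cosh t + sinh t) = (x + y)e^t, so it becomes (x + y)^2 e^(2t)   [not invariant for t != 0]
(C) x^2 + y^2: (x cosh t + y sinh t)^2 + (x sinh t + y cosh t)^2 = (x^2 + y^2)(cosh^2 t + sinh^2 t) + 4xy sinh t cosh t = (x^2 + y^2) cosh 2t + 2xy sinh 2t   [not invariant for t != 0]
(D) xy: (x cosh t + y sinh t)(x sinh t + y cosh t) = xy(cosh^2 t + sinh^2 t) + (x^2 + y^2) sinh t cosh t = xy cosh 2t + (x^2 + y^2)(sinh 2t)/2   [not invariant for t != 0]

Only (A) x^2 - y^2 is unchanged; it is the Minkowski form preserved by Lorentz boosts, just as x^2 + y^2 is preserved by ordinary rotations.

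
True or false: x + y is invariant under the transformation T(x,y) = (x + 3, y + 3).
False

Substitute T(x,y) = (x + 3, y + 3) into the expression and compare with the original.

Original: x + y
After applying T: (x + 3) + (y + 3) = x + y + 6

This differs from the original x + y (difference: 6), so the expression is NOT invariant.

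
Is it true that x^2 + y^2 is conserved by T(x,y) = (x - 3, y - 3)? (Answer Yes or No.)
No

Substitute T(x,y) = (x - 3, y - 3) into the expression and compare with the original.

Original: x^2 + y^2
After applying T: (x - 3)^2 + (y - 3)^2 = x^2 - 6x + y^2 - 6y + 18

This differs from the original x^2 + y^2 (difference: -6x - 6y + 18), so the expression is NOT invariant.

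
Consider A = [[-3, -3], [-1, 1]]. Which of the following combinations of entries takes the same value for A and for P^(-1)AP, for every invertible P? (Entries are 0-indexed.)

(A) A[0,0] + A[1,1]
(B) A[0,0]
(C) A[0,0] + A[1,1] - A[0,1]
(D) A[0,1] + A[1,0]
A

A[0,0] + A[1,1] is the trace of A. By the cyclic property of the trace, tr(P^(-1)AP) = tr(APP^(-1)) = tr(A), so it is the same for every matrix similar to A.

The other combinations are not similarity invariants. For example, take P = [[2, 1], [1, 1]] (det P = 1), so P^(-1) = [[1, -1], [-1, 2]] and
B = P^(-1)AP = [[-8, -6], [7, 6]].
Evaluating each option on A and on B:
(A) A[0,0] + A[1,1]: -2 for A, -2 for B -> unchanged
(B) A[0,0]: -3 for A, -8 for B -> changes
(C) A[0,0] + A[1,1] - A[0,1]: 1 for A, 4 for B -> changes
(D) A[0,1] + A[1,0]: -4 for A, 1 for B -> changes

Only (A) A[0,0] + A[1,1] = -2 survives (and it does so for every P, not just this one), so it is the invariant.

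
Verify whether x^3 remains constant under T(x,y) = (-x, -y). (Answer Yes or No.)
No

Substitute T(x,y) = (-x, -y) into the expression and compare with the original.

Original: x^3
After applying T: (-x)^3 = -x^3

This differs from the original x^3 (difference: -2x^3), so the expression is NOT invariant.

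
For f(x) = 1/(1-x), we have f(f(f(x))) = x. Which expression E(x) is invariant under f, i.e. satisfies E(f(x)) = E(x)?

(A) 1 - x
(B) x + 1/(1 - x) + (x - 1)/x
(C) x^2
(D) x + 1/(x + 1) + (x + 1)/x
B

Replace x by f(x) = 1/(1 - x) in each option and simplify. As a quick numerical cross-check, also compare E(5) with E(f(5)) = E(-1/4).

(A) 1 - x  ->  1 - (1/(1 - x)) = x/(x - 1); check: E(5) = -4 but E(-1/4) = 5/4.   [not invariant]
(B) x + 1/(1 - x) + (x - 1)/x  ->  (1/(1 - x)) + 1/(1 - (1/(1 - x))) + ((1/(1 - x)) - 1)/(1/(1 - x)), which simplifies back to x + 1/(1 - x) + (x - 1)/x; check: E(5) = 111/20, E(-1/4) = 111/20.   [invariant]
(C) x^2  ->  (1/(1 - x))^2 = (x - 1)^(-2); check: E(5) = 25 but E(-1/4) = 1/16.   [not invariant]
(D) x + 1/(x + 1) + (x + 1)/x  ->  (1/(1 - x)) + 1/((1/(1 - x)) + 1) + ((1/(1 - x)) + 1)/(1/(1 - x)) = (-x^3 + 6x^2 - 11x + 7)/(x^2 - 3x + 2); check: E(5) = 191/30 but E(-1/4) = -23/12.   [not invariant]

Only (B) is unchanged. Indeed f(f(x)) = 1/(1 - 1/(1-x)) = (1-x)/(-x) = (x-1)/x, so E(x) = x + f(x) + f(f(x)) is the sum over the whole 3-cycle; applying f just permutes the three terms cyclically (x -> f(x) -> f(f(x)) -> x), leaving the sum unchanged.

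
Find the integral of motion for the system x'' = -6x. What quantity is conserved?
E = (x')^2 + 6x^2

Multiply the equation by x':
x' * x'' = -6x * x'
The left side is d/dt[(x')^2/2] and the right side is d/dt[-6x^2/2], so
d/dt[(x')^2/2 + 6x^2/2] = 0, i.e. (x')^2/2 + 6x^2/2 = constant.
Multiplying by 2, the integral of motion is E = (x')^2 + 6x^2.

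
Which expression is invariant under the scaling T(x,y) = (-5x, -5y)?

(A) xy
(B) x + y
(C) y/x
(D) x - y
C

Under the uniform scaling T(x,y) = (-5x, -5y):
Substitute the transformed coordinates into each option and compare with the original:
(A) xy  ->  (-5x)(-5y) = 25xy   [differs from xy: not invariant]
(B) x + y  ->  (-5x) + (-5y) = -5x - 5y   [differs from x + y: not invariant]
(C) y/x  ->  (-5y)/(-5x) = y/x   [equals y/x: invariant]
(D) x - y  ->  (-5x) - (-5y) = -5x + 5y   [differs from x - y: not invariant]

Only option (C), y/x, is unchanged by the transformation.
The common factor -5 cancels in a ratio of coordinates, while sums, products and sums of squares pick up factors of -5 or 25.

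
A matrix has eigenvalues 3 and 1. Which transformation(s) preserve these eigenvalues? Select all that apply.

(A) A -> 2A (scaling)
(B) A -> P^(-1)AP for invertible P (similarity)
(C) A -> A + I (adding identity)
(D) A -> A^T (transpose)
B and D

Eigenvalues are preserved by:
1. Similarity transformations: A -> P^(-1)AP (same characteristic polynomial)
2. Transpose: A^T has the same eigenvalues as A

Eigenvalues are NOT preserved by:
- Adding identity: eigenvalues become 3+1, 1+1
- Scaling: eigenvalues become 6, 2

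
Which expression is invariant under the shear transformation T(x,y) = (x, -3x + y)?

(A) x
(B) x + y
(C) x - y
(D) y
A

Under the shear T(x,y) = (x, -3x + y):
Substitute the transformed coordinates into each option and compare with the original:
(A) x  ->  (x) = x   [equals x: invariant]
(B) x + y  ->  (x) + (-3x + y) = -2x + y   [differs from x + y: not invariant]
(C) x - y  ->  (x) - (-3x + y) = 4x - y   [differs from x - y: not invariant]
(D) y  ->  (-3x + y) = -3x + y   [differs from y: not invariant]

Only option (A), x, is unchanged by the transformation.
A vertical shear moves points parallel to the y-axis, so the x-coordinate (and any function of x alone) is unchanged.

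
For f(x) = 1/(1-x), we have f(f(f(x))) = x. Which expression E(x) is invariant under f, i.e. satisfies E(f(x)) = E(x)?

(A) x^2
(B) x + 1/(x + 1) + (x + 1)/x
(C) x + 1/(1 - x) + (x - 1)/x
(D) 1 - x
C

Replace x by f(x) = 1/(1 - x) in each option and simplify. As a quick numerical cross-check, also compare E(4) with E(f(4)) = E(-1/3).

(A) x^2  ->  (1/(1 - x))^2 = (x - 1)^(-2); check: E(4) = 16 but E(-1/3) = 1/9.   [not invariant]
(B) x + 1/(x + 1) + (x + 1)/x  ->  (1/(1 - x)) + 1/((1/(1 - x)) + 1) + ((1/(1 - x)) + 1)/(1/(1 - x)) = (-x^3 + 6x^2 - 11x + 7)/(x^2 - 3x + 2); check: E(4) = 109/20 but E(-1/3) = -5/6.   [not invariant]
(C) x + 1/(1 - x) + (x - 1)/x  ->  (1/(1 - x)) + 1/(1 - (1/(1 - x))) + ((1/(1 - x)) - 1)/(1/(1 - x)), which simplifies back to x + 1/(1 - x) + (x - 1)/x; check: E(4) = 53/12, E(-1/3) = 53/12.   [invariant]
(D) 1 - x  ->  1 - (1/(1 - x)) = x/(x - 1); check: E(4) = -3 but E(-1/3) = 4/3.   [not invariant]

Only (C) is unchanged. Indeed f(f(x)) = 1/(1 - 1/(1-x)) = (1-x)/(-x) = (x-1)/x, so E(x) = x + f(x) + f(f(x)) is the sum over the whole 3-cycle; applying f just permutes the three terms cyclically (x -> f(x) -> f(f(x)) -> x), leaving the sum unchanged.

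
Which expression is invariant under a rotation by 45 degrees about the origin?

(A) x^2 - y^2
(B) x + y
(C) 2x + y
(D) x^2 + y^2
D

A rotation by 45 degrees sends (x, y) to (sqrt(2)x/2 - sqrt(2)y/2, sqrt(2)x/2 + sqrt(2)y/2).
Substitute the transformed coordinates into each option and compare with the original:
(A) x^2 - y^2  ->  (sqrt(2)x/2 - sqrt(2)y/2)^2 - (sqrt(2)x/2 + sqrt(2)y/2)^2 = -2xy   [differs from x^2 - y^2: not invariant]
(B) x + y  ->  (sqrt(2)x/2 - sqrt(2)y/2) + (sqrt(2)x/2 + sqrt(2)y/2) = sqrt(2)x   [differs from x + y: not invariant]
(C) 2x + y  ->  2(sqrt(2)x/2 - sqrt(2)y/2) + (sqrt(2)x/2 + sqrt(2)y/2) = 3sqrt(2)x/2 - sqrt(2)y/2   [differs from 2x + y: not invariant]
(D) x^2 + y^2  ->  (sqrt(2)x/2 - sqrt(2)y/2)^2 + (sqrt(2)x/2 + sqrt(2)y/2)^2 = x^2 + y^2   [equals x^2 + y^2: invariant]

Only option (D), x^2 + y^2, is unchanged by the transformation.
Geometrically, x^2 + y^2 is the squared distance from the origin, which every rotation about the origin preserves.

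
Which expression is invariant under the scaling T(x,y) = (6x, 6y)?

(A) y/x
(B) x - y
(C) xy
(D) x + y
A

Under the uniform scaling T(x,y) = (6x, 6y):
Substitute the transformed coordinates into each option and compare with the original:
(A) y/x  ->  (6y)/(6x) = y/x   [equals y/x: invariant]
(B) x - y  ->  (6x) - (6y) = 6x - 6y   [differs from x - y: not invariant]
(C) xy  ->  (6x)(6y) = 36xy   [differs from xy: not invariant]
(D) x + y  ->  (6x) + (6y) = 6x + 6y   [differs from x + y: not invariant]

Only option (A), y/x, is unchanged by the transformation.
The common factor 6 cancels in a ratio of coordinates, while sums, products and sums of squares pick up factors of 6 or 36.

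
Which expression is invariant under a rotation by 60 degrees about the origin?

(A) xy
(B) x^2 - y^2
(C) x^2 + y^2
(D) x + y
C

A rotation by 60 degrees sends (x, y) to (x/2 - sqrt(3)y/2, sqrt(3)x/2 + y/2).
Substitute the transformed coordinates into each option and compare with the original:
(A) xy  ->  (x/2 - sqrt(3)y/2)(sqrt(3)x/2 + y/2) = sqrt(3)x^2/4 - xy/2 - sqrt(3)y^2/4   [differs from xy: not invariant]
(B) x^2 - y^2  ->  (x/2 - sqrt(3)y/2)^2 - (sqrt(3)x/2 + y/2)^2 = -x^2/2 - sqrt(3)xy + y^2/2   [differs from x^2 - y^2: not invariant]
(C) x^2 + y^2  ->  (x/2 - sqrt(3)y/2)^2 + (sqrt(3)x/2 + y/2)^2 = x^2 + y^2   [equals x^2 + y^2: invariant]
(D) x + y  ->  (x/2 - sqrt(3)y/2) + (sqrt(3)x/2 + y/2) = x/2 + sqrt(3)x/2 - sqrt(3)y/2 + y/2   [differs from x + y: not invariant]

Only option (C), x^2 + y^2, is unchanged by the transformation.
Geometrically, x^2 + y^2 is the squared distance from the origin, which every rotation about the origin preserves.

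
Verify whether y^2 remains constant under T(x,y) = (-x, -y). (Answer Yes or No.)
Yes

Substitute T(x,y) = (-x, -y) into the expression and compare with the original.

Original: y^2
After applying T: (-y)^2 = y^2

This is identical to the original y^2, so the expression is invariant.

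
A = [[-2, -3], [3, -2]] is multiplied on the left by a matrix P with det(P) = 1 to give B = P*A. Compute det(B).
13

By the multiplicative property of determinants, det(B) = det(P*A) = det(P) * det(A) = det(A),
so the determinant is invariant under multiplication by any determinant-1 matrix; we just need det(A).

det(A) = (-2)(-2) - (-3)(3) = 4 - (-9) = 13

Therefore det(B) = 1 * 13 = 13.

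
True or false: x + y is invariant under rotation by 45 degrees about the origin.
False

Applying rotation by 45 degrees: x' = x*cos(45 degrees) - y*sin(45 degrees) = sqrt(2)x/2 - sqrt(2)y/2, y' = x*sin(45 degrees) + y*cos(45 degrees) = sqrt(2)x/2 + sqrt(2)y/2

Substituting into x + y:
(sqrt(2)x/2 - sqrt(2)y/2) + (sqrt(2)x/2 + sqrt(2)y/2)
= sqrt(2)x

This differs from the original expression x + y, so it is NOT invariant.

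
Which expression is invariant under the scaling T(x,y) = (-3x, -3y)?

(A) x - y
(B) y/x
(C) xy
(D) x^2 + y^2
B

Under the uniform scaling T(x,y) = (-3x, -3y):
Substitute the transformed coordinates into each option and compare with the original:
(A) x - y  ->  (-3x) - (-3y) = -3x + 3y   [differs from x - y: not invariant]
(B) y/x  ->  (-3y)/(-3x) = y/x   [equals y/x: invariant]
(C) xy  ->  (-3x)(-3y) = 9xy   [differs from xy: not invariant]
(D) x^2 + y^2  ->  (-3x)^2 + (-3y)^2 = 9x^2 + 9y^2   [differs from x^2 + y^2: not invariant]

Only option (B), y/x, is unchanged by the transformation.
The common factor -3 cancels in a ratio of coordinates, while sums, products and sums of squares pick up factors of -3 or 9.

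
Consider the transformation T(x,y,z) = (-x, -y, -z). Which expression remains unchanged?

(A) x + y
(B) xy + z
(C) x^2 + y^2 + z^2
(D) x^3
C

Apply T(x,y,z) = (-x, -y, -z) to each option, i.e. replace (x, y, z) by the transformed coordinates.
Substitute the transformed coordinates into each option and compare with the original:
(A) x + y  ->  (-x) + (-y) = -x - y   [differs from x + y: not invariant]
(B) xy + z  ->  (-x)(-y) + (-z) = xy - z   [differs from xy + z: not invariant]
(C) x^2 + y^2 + z^2  ->  (-x)^2 + (-y)^2 + (-z)^2 = x^2 + y^2 + z^2   [equals x^2 + y^2 + z^2: invariant]
(D) x^3  ->  (-x)^3 = -x^3   [differs from x^3: not invariant]

Only option (C), x^2 + y^2 + z^2, is unchanged by the transformation.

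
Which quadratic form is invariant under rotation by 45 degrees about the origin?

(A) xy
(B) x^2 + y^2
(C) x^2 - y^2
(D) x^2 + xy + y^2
B

Rotation by 45 degrees sends (x, y) to (sqrt(2)x/2 - sqrt(2)y/2, sqrt(2)x/2 + sqrt(2)y/2).
Substitute the transformed coordinates into each option and compare with the original:
(A) xy  ->  (sqrt(2)x/2 - sqrt(2)y/2)(sqrt(2)x/2 + sqrt(2)y/2) = x^2/2 - y^2/2   [differs from xy: not invariant]
(B) x^2 + y^2  ->  (sqrt(2)x/2 - sqrt(2)y/2)^2 + (sqrt(2)x/2 + sqrt(2)y/2)^2 = x^2 + y^2   [equals x^2 + y^2: invariant]
(C) x^2 - y^2  ->  (sqrt(2)x/2 - sqrt(2)y/2)^2 - (sqrt(2)x/2 + sqrt(2)y/2)^2 = -2xy   [differs from x^2 - y^2: not invariant]
(D) x^2 + xy + y^2  ->  (sqrt(2)x/2 - sqrt(2)y/2)^2 + (sqrt(2)x/2 - sqrt(2)y/2)(sqrt(2)x/2 + sqrt(2)y/2) + (sqrt(2)x/2 + sqrt(2)y/2)^2 = 3x^2/2 + y^2/2   [differs from x^2 + xy + y^2: not invariant]

Only option (B), x^2 + y^2, is unchanged by the transformation.
x^2 + y^2 is the squared distance from the origin, which rotations preserve.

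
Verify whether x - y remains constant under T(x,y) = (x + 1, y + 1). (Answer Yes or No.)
Yes

Substitute T(x,y) = (x + 1, y + 1) into the expression and compare with the original.

Original: x - y
After applying T: (x + 1) - (y + 1) = x - y

This is identical to the original x - y, so the expression is invariant.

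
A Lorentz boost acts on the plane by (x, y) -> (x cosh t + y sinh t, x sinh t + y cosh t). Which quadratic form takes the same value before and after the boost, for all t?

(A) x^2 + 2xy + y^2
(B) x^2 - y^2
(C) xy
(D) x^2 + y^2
B

Write x' = x cosh t + y sinh t, y' = x sinh t + y cosh t and substitute into each option:
(A) x^2 + 2xy + y^2: (x' + y')^2 with x' + y' = (x + y)(cosh t + sinh t) = (x + y)e^t, so it becomes (x + y)^2 e^(2t)   [not invariant for t != 0]
(B) x^2 - y^2: (x cosh t + y sinh t)^2 - (x sinh t + y cosh t)^2 = x^2(cosh^2 t - sinh^2 t) + 2xy(cosh t sinh t - sinh t cosh t) + y^2(sinh^2 t - cosh^2 t) = x^2 - y^2   [invariant, using cosh^2 t - sinh^2 t = 1]
(C) xy: (x cosh t + y sinh t)(x sinh t + y cosh t) = xy(cosh^2 t + sinh^2 t) + (x^2 + y^2) sinh t cosh t = xy cosh 2t + (x^2 + y^2)(sinh 2t)/2   [not invariant for t != 0]
(D) x^2 + y^2: (x cosh t + y sinh t)^2 + (x sinh t + y cosh t)^2 = (x^2 + y^2)(cosh^2 t + sinh^2 t) + 4xy sinh t cosh t = (x^2 + y^2) cosh 2t + 2xy sinh 2t   [not invariant for t != 0]

Only (B) x^2 - y^2 is unchanged; it is the Minkowski form preserved by Lorentz boosts, just as x^2 + y^2 is preserved by ordinary rotations.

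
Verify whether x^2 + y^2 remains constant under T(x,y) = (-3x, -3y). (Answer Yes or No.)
No

Substitute T(x,y) = (-3x, -3y) into the expression and compare with the original.

Original: x^2 + y^2
After applying T: (-3x)^2 + (-3y)^2 = 9x^2 + 9y^2

This differs from the original x^2 + y^2 (difference: 8x^2 + 8y^2), so the expression is NOT invariant.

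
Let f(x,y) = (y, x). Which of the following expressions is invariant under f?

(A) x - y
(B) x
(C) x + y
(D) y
C

For f(x,y) = (y, x):
After applying f: x' = y, y' = x. So x' + y' = y + x = x + y.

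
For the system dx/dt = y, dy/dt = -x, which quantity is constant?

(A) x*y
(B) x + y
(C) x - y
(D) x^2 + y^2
D

A first integral I satisfies dI/dt = 0 along every solution. Differentiate each option and use the equation of motion:
(A) d/dt[x*y] = (dx/dt)y + x(dy/dt) = y^2 - x^2, not identically 0
(B) d/dt[x + y] = y + (-x) = y - x, not identically 0
(C) d/dt[x - y] = y - (-x) = x + y, not identically 0
(D) d/dt[x^2 + y^2] = 2x*dx/dt + 2y*dy/dt = 2x*y + 2y*(-x) = 0

Only (D) has zero time-derivative. So x^2 + y^2 (the squared radius; trajectories are circles) is the conserved quantity.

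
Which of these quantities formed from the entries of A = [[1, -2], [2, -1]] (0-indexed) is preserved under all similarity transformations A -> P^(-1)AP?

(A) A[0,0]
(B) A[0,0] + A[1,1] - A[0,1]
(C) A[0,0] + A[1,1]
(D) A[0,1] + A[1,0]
C

A[0,0] + A[1,1] is the trace of A. By the cyclic property of the trace, tr(P^(-1)AP) = tr(APP^(-1)) = tr(A), so it is the same for every matrix similar to A.

The other combinations are not similarity invariants. For example, take P = [[1, 2], [0, 1]] (det P = 1), so P^(-1) = [[1, -2], [0, 1]] and
B = P^(-1)AP = [[-3, -6], [2, 3]].
Evaluating each option on A and on B:
(A) A[0,0]: 1 for A, -3 for B -> changes
(B) A[0,0] + A[1,1] - A[0,1]: 2 for A, 6 for B -> changes
(C) A[0,0] + A[1,1]: 0 for A, 0 for B -> unchanged
(D) A[0,1] + A[1,0]: 0 for A, -4 for B -> changes

Only (C) A[0,0] + A[1,1] = 0 survives (and it does so for every P, not just this one), so it is the invariant.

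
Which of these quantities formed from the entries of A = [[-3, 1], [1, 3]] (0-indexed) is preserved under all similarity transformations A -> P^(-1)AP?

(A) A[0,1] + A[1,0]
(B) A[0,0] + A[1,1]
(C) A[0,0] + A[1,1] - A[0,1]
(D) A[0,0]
B

A[0,0] + A[1,1] is the trace of A. By the cyclic property of the trace, tr(P^(-1)AP) = tr(APP^(-1)) = tr(A), so it is the same for every matrix similar to A.

The other combinations are not similarity invariants. For example, take P = [[1, -1], [0, 1]] (det P = 1), so P^(-1) = [[1, 1], [0, 1]] and
B = P^(-1)AP = [[-2, 6], [1, 2]].
Evaluating each option on A and on B:
(A) A[0,1] + A[1,0]: 2 for A, 7 for B -> changes
(B) A[0,0] + A[1,1]: 0 for A, 0 for B -> unchanged
(C) A[0,0] + A[1,1] - A[0,1]: -1 for A, -6 for B -> changes
(D) A[0,0]: -3 for A, -2 for B -> changes

Only (B) A[0,0] + A[1,1] = 0 survives (and it does so for every P, not just this one), so it is the invariant.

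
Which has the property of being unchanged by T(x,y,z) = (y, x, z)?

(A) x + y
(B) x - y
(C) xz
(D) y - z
A

Apply T(x,y,z) = (y, x, z) to each option, i.e. replace (x, y, z) by the transformed coordinates.
Substitute the transformed coordinates into each option and compare with the original:
(A) x + y  ->  (y) + (x) = x + y   [equals x + y: invariant]
(B) x - y  ->  (y) - (x) = -x + y   [differs from x - y: not invariant]
(C) xz  ->  (y)(z) = yz   [differs from xz: not invariant]
(D) y - z  ->  (x) - (z) = x - z   [differs from y - z: not invariant]

Only option (A), x + y, is unchanged by the transformation.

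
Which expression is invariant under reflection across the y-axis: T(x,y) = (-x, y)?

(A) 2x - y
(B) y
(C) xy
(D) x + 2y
B

The map is reflection across the y-axis: T(x,y) = (-x, y).
Substitute the transformed coordinates into each option and compare with the original:
(A) 2x - y  ->  2(-x) - (y) = -2x - y   [differs from 2x - y: not invariant]
(B) y  ->  (y) = y   [equals y: invariant]
(C) xy  ->  (-x)(y) = -xy   [differs from xy: not invariant]
(D) x + 2y  ->  (-x) + 2(y) = -x + 2y   [differs from x + 2y: not invariant]

Only option (B), y, is unchanged by the transformation.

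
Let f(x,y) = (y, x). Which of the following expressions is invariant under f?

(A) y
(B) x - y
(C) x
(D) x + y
D

For f(x,y) = (y, x):
After applying f: x' = y, y' = x. So x' + y' = y + x = x + y.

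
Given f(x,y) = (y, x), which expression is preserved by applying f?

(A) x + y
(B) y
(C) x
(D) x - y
A

For f(x,y) = (y, x):
After applying f: x' = y, y' = x. So x' + y' = y + x = x + y.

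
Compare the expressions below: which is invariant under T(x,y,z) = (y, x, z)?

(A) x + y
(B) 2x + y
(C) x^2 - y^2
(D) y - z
A

Apply T(x,y,z) = (y, x, z) to each option, i.e. replace (x, y, z) by the transformed coordinates.
Substitute the transformed coordinates into each option and compare with the original:
(A) x + y  ->  (y) + (x) = x + y   [equals x + y: invariant]
(B) 2x + y  ->  2(y) + (x) = x + 2y   [differs from 2x + y: not invariant]
(C) x^2 - y^2  ->  (y)^2 - (x)^2 = -x^2 + y^2   [differs from x^2 - y^2: not invariant]
(D) y - z  ->  (x) - (z) = x - z   [differs from y - z: not invariant]

Only option (A), x + y, is unchanged by the transformation.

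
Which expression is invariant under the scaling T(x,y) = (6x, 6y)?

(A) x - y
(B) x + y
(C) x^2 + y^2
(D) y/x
D

Under the uniform scaling T(x,y) = (6x, 6y):
Substitute the transformed coordinates into each option and compare with the original:
(A) x - y  ->  (6x) - (6y) = 6x - 6y   [differs from x - y: not invariant]
(B) x + y  ->  (6x) + (6y) = 6x + 6y   [differs from x + y: not invariant]
(C) x^2 + y^2  ->  (6x)^2 + (6y)^2 = 36x^2 + 36y^2   [differs from x^2 + y^2: not invariant]
(D) y/x  ->  (6y)/(6x) = y/x   [equals y/x: invariant]

Only option (D), y/x, is unchanged by the transformation.
The common factor 6 cancels in a ratio of coordinates, while sums, products and sums of squares pick up factors of 6 or 36.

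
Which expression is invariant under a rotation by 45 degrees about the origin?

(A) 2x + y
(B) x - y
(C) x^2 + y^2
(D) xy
C

A rotation by 45 degrees sends (x, y) to (sqrt(2)x/2 - sqrt(2)y/2, sqrt(2)x/2 + sqrt(2)y/2).
Substitute the transformed coordinates into each option and compare with the original:
(A) 2x + y  ->  2(sqrt(2)x/2 - sqrt(2)y/2) + (sqrt(2)x/2 + sqrt(2)y/2) = 3sqrt(2)x/2 - sqrt(2)y/2   [differs from 2x + y: not invariant]
(B) x - y  ->  (sqrt(2)x/2 - sqrt(2)y/2) - (sqrt(2)x/2 + sqrt(2)y/2) = -sqrt(2)y   [differs from x - y: not invariant]
(C) x^2 + y^2  ->  (sqrt(2)x/2 - sqrt(2)y/2)^2 + (sqrt(2)x/2 + sqrt(2)y/2)^2 = x^2 + y^2   [equals x^2 + y^2: invariant]
(D) xy  ->  (sqrt(2)x/2 - sqrt(2)y/2)(sqrt(2)x/2 + sqrt(2)y/2) = x^2/2 - y^2/2   [differs from xy: not invariant]

Only option (C), x^2 + y^2, is unchanged by the transformation.
Geometrically, x^2 + y^2 is the squared distance from the origin, which every rotation about the origin preserves.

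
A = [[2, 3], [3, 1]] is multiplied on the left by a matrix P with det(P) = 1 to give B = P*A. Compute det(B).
-7

By the multiplicative property of determinants, det(B) = det(P*A) = det(P) * det(A) = det(A),
so the determinant is invariant under multiplication by any determinant-1 matrix; we just need det(A).

det(A) = (2)(1) - (3)(3) = 2 - 9 = -7

Therefore det(B) = 1 * (-7) = -7.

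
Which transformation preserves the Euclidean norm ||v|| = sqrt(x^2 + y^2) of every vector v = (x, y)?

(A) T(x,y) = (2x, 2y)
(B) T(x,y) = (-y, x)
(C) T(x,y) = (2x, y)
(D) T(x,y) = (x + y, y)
B

A transformation preserves a norm if ||T(v)|| = ||v|| for every v; a single vector where the norm changes rules an option out.

(A) T(x,y) = (2x, 2y): v = (1, 0) has norm sqrt((1)^2 + (0)^2) = 1, but T(v) = (2, 0) has norm 2 -- not preserved.
(B) T(x,y) = (-y, x): preserves the norm -- it is an orthogonal map (a rotation/reflection), and (-y)^2 + (x)^2 simplifies to x^2 + y^2.
(C) T(x,y) = (2x, y): v = (1, 0) has norm sqrt((1)^2 + (0)^2) = 1, but T(v) = (2, 0) has norm 2 -- not preserved.
(D) T(x,y) = (x + y, y): v = (0, 1) has norm sqrt((0)^2 + (1)^2) = 1, but T(v) = (1, 1) has norm sqrt(2) -- not preserved.

Therefore the answer is (B).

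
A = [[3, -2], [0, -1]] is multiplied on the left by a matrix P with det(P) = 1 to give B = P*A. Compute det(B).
-3

By the multiplicative property of determinants, det(B) = det(P*A) = det(P) * det(A) = det(A),
so the determinant is invariant under multiplication by any determinant-1 matrix; we just need det(A).

det(A) = (3)(-1) - (-2)(0) = -3 - 0 = -3

Therefore det(B) = 1 * (-3) = -3.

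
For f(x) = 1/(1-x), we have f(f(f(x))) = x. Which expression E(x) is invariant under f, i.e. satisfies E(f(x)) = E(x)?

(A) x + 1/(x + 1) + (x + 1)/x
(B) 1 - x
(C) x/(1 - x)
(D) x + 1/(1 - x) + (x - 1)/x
D

Replace x by f(x) = 1/(1 - x) in each option and simplify. As a quick numerical cross-check, also compare E(3) with E(f(3)) = E(-1/2).

(A) x + 1/(x + 1) + (x + 1)/x  ->  (1/(1 - x)) + 1/((1/(1 - x)) + 1) + ((1/(1 - x)) + 1)/(1/(1 - x)) = (-x^3 + 6x^2 - 11x + 7)/(x^2 - 3x + 2); check: E(3) = 55/12 but E(-1/2) = 1/2.   [not invariant]
(B) 1 - x  ->  1 - (1/(1 - x)) = x/(x - 1); check: E(3) = -2 but E(-1/2) = 3/2.   [not invariant]
(C) x/(1 - x)  ->  (1/(1 - x))/(1 - (1/(1 - x))) = -1/x; check: E(3) = -3/2 but E(-1/2) = -1/3.   [not invariant]
(D) x + 1/(1 - x) + (x - 1)/x  ->  (1/(1 - x)) + 1/(1 - (1/(1 - x))) + ((1/(1 - x)) - 1)/(1/(1 - x)), which simplifies back to x + 1/(1 - x) + (x - 1)/x; check: E(3) = 19/6, E(-1/2) = 19/6.   [invariant]

Only (D) is unchanged. Indeed f(f(x)) = 1/(1 - 1/(1-x)) = (1-x)/(-x) = (x-1)/x, so E(x) = x + f(x) + f(f(x)) is the sum over the whole 3-cycle; applying f just permutes the three terms cyclically (x -> f(x) -> f(f(x)) -> x), leaving the sum unchanged.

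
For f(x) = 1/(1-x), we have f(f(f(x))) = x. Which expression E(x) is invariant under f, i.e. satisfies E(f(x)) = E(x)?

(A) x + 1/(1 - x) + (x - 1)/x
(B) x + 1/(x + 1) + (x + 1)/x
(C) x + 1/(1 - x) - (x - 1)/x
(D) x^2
A

Replace x by f(x) = 1/(1 - x) in each option and simplify. As a quick numerical cross-check, also compare E(5) with E(f(5)) = E(-1/4).

(A) x + 1/(1 - x) + (x - 1)/x  ->  (1/(1 - x)) + 1/(1 - (1/(1 - x))) + ((1/(1 - x)) - 1)/(1/(1 - x)), which simplifies back to x + 1/(1 - x) + (x - 1)/x; check: E(5) = 111/20, E(-1/4) = 111/20.   [invariant]
(B) x + 1/(x + 1) + (x + 1)/x  ->  (1/(1 - x)) + 1/((1/(1 - x)) + 1) + ((1/(1 - x)) + 1)/(1/(1 - x)) = (-x^3 + 6x^2 - 11x + 7)/(x^2 - 3x + 2); check: E(5) = 191/30 but E(-1/4) = -23/12.   [not invariant]
(C) x + 1/(1 - x) - (x - 1)/x  ->  (1/(1 - x)) + 1/(1 - (1/(1 - x))) - ((1/(1 - x)) - 1)/(1/(1 - x)) = (x^2(1 - x) - x + (x - 1)^2)/(x(x - 1)); check: E(5) = 79/20 but E(-1/4) = -89/20.   [not invariant]
(D) x^2  ->  (1/(1 - x))^2 = (x - 1)^(-2); check: E(5) = 25 but E(-1/4) = 1/16.   [not invariant]

Only (A) is unchanged. Indeed f(f(x)) = 1/(1 - 1/(1-x)) = (1-x)/(-x) = (x-1)/x, so E(x) = x + f(x) + f(f(x)) is the sum over the whole 3-cycle; applying f just permutes the three terms cyclically (x -> f(x) -> f(f(x)) -> x), leaving the sum unchanged.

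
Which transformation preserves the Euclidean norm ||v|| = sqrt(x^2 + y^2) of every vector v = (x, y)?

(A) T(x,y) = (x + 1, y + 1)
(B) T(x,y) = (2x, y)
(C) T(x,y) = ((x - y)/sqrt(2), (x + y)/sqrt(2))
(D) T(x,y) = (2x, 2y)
C

A transformation preserves a norm if ||T(v)|| = ||v|| for every v; a single vector where the norm changes rules an option out.

(A) T(x,y) = (x + 1, y + 1): v = (1, 0) has norm sqrt((1)^2 + (0)^2) = 1, but T(v) = (2, 1) has norm sqrt(5) -- not preserved.
(B) T(x,y) = (2x, y): v = (1, 0) has norm sqrt((1)^2 + (0)^2) = 1, but T(v) = (2, 0) has norm 2 -- not preserved.
(C) T(x,y) = ((x - y)/sqrt(2), (x + y)/sqrt(2)): preserves the norm -- it is an orthogonal map (a rotation/reflection), and (sqrt(2)(x - y)/2)^2 + (sqrt(2)(x + y)/2)^2 simplifies to x^2 + y^2.
(D) T(x,y) = (2x, 2y): v = (1, 0) has norm sqrt((1)^2 + (0)^2) = 1, but T(v) = (2, 0) has norm 2 -- not preserved.

Therefore the answer is (C).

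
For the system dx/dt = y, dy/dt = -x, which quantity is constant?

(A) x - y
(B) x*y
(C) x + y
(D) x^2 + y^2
D

A first integral I satisfies dI/dt = 0 along every solution. Differentiate each option and use the equation of motion:
(A) d/dt[x - y] = y - (-x) = x + y, not identically 0
(B) d/dt[x*y] = (dx/dt)y + x(dy/dt) = y^2 - x^2, not identically 0
(C) d/dt[x + y] = y + (-x) = y - x, not identically 0
(D) d/dt[x^2 + y^2] = 2x*dx/dt + 2y*dy/dt = 2x*y + 2y*(-x) = 0

Only (D) has zero time-derivative. So x^2 + y^2 (the squared radius; trajectories are circles) is the conserved quantity.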